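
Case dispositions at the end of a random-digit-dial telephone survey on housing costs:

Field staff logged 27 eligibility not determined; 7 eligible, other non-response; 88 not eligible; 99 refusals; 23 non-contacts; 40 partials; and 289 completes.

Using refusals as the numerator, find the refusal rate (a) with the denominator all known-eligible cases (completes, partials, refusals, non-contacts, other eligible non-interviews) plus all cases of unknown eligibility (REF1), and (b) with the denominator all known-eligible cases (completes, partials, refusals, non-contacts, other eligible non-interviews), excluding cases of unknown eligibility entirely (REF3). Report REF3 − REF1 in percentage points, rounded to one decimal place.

Top → 99
Denom → 289 + 40 + 99 + 23 + 7 + 27 = 485
REF1 = 99 / 485 = 0.2041
Denom → 289 + 40 + 99 + 23 + 7 = 458
REF3 = 99 / 458 = 0.2162
Difference = 21.62 − 20.41 = 1.21 percentage points

1.2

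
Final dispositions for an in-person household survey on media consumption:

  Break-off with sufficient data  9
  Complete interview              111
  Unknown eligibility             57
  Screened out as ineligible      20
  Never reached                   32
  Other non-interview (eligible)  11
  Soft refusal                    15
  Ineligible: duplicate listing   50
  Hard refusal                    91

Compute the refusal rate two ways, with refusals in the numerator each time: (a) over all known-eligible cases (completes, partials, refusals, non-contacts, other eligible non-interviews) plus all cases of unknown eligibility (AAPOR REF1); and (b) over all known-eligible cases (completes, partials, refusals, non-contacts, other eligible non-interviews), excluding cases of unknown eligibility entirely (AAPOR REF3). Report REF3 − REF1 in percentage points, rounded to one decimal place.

Refused = 91 + 15 = 106
Screened out, ineligible = 20 + 50 = 70
Numerator = 106
Denom = 111 + 9 + 106 + 32 + 11 + 57 = 326
REF1 = 106 / 326 = 0.3252
Denom = 111 + 9 + 106 + 32 + 11 = 269
REF3 = 106 / 269 = 0.3941
Difference = 39.41 − 32.52 = 6.89 percentage points

6.9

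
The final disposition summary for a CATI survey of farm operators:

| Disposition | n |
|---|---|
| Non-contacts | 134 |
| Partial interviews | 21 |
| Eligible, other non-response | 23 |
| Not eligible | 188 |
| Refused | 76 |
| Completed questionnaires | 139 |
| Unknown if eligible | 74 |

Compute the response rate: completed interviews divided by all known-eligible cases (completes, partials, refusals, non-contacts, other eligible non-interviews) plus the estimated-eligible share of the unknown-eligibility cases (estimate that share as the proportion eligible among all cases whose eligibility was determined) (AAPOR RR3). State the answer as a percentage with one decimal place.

Numerator = 139
Eligible (known) = 139 + 21 + 76 + 134 + 23 = 393
e = 393 / (393 + 188) = 393 / 581 = 0.6764
e × U = 0.6764 × 74 = 50.05
Denom = 393 + 50.05 = 443.05
RR3 = 139 / 443.05 = 0.3137

31.4%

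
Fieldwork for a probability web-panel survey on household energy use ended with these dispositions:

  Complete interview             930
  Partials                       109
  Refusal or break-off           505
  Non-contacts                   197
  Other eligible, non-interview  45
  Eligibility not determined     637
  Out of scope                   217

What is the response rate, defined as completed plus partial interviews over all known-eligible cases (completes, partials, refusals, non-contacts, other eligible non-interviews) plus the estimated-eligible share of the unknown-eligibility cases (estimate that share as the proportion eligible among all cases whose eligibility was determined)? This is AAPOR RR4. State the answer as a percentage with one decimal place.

44.1%

Num → 930 + 109 = 1039
Known eligible → 930 + 109 + 505 + 197 + 45 = 1786
e = 1786 / (1786 + 217) = 1786 / 2003 = 0.8917
Eligible share of unknowns → 0.8917 × 637 = 568.01
Base → 1786 + 568.01 = 2354.01
RR4 = 1039 / 2354.01 = 0.4414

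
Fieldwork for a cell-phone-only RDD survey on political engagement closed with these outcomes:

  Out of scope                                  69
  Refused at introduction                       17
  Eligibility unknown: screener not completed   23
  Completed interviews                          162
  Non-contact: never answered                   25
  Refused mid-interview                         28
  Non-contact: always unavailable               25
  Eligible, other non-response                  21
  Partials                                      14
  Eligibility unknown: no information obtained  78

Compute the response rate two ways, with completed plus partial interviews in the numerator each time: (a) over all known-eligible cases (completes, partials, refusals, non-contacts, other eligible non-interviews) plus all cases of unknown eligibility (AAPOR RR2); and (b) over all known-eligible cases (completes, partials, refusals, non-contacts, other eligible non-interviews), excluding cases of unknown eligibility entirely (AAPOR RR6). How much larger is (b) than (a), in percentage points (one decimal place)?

Refused = 17 + 28 = 45
Non-contacts = 25 + 25 = 50
Eligibility not determined = 23 + 78 = 101
Top: 162 + 14 = 176
Denominator: 162 + 14 + 45 + 50 + 21 + 101 = 393
RR2 = 176 / 393 = 0.4478
Denominator: 162 + 14 + 45 + 50 + 21 = 292
RR6 = 176 / 292 = 0.6027
Difference = 60.27 − 44.78 = 15.49 percentage points

15.5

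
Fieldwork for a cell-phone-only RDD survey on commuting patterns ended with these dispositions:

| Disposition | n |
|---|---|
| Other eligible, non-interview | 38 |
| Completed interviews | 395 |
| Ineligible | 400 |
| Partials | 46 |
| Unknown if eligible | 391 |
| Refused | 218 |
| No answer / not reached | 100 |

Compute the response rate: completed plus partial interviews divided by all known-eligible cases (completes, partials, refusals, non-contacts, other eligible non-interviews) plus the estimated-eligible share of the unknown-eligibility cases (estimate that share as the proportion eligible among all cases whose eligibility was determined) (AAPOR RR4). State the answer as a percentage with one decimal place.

Top: 395 + 46 = 441
Known eligible: 395 + 46 + 218 + 100 + 38 = 797
e = 797 / (797 + 400) = 797 / 1197 = 0.6658
Estimated eligible among unknowns: 0.6658 × 391 = 260.33
Denom: 797 + 260.33 = 1057.33
RR4 = 441 / 1057.33 = 0.4171

41.7%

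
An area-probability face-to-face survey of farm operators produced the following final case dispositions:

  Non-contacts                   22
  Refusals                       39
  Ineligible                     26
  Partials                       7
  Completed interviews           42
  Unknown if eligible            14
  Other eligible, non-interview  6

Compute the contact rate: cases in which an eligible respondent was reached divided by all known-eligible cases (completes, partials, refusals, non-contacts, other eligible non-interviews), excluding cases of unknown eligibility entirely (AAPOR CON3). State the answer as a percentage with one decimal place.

81.0%

Num = 42 + 7 + 39 + 6 = 94
Base = 42 + 7 + 39 + 22 + 6 = 116
CON3 = 94 / 116 = 0.8103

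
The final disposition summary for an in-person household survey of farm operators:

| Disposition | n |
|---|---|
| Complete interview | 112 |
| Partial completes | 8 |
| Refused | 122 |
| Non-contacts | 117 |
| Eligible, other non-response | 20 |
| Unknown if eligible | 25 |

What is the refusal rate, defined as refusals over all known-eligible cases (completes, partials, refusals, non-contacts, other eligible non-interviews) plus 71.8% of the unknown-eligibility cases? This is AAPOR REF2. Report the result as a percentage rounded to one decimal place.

30.7%

Top → 122
Known eligible → 112 + 8 + 122 + 117 + 20 = 379
Estimated eligible among unknowns → 0.7180 × 25 = 17.95
Denominator → 379 + 17.95 = 396.95
REF2 = 122 / 396.95 = 0.3073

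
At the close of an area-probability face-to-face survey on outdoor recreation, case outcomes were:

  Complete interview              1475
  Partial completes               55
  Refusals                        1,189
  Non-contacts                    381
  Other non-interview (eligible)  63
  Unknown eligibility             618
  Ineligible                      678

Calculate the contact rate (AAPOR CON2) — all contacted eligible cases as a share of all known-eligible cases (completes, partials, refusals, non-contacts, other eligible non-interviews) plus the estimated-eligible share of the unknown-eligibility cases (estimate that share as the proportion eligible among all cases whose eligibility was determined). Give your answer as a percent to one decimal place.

Num → 1475 + 55 + 1189 + 63 = 2782
Known eligible → 1475 + 55 + 1189 + 381 + 63 = 3163
e = 3163 / (3163 + 678) = 3163 / 3841 = 0.8235
Eligible share of unknowns → 0.8235 × 618 = 508.92
Denom → 3163 + 508.92 = 3671.92
CON2 = 2782 / 3671.92 = 0.7576

75.8%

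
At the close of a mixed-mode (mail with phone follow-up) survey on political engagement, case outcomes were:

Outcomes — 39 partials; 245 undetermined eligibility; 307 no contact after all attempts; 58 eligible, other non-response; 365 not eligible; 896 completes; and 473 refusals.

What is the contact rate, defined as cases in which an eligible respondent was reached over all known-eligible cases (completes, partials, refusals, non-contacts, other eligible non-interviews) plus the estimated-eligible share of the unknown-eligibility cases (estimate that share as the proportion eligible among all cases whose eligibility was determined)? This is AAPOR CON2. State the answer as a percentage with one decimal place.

74.2%

Num → 896 + 39 + 473 + 58 = 1466
Determined eligible → 896 + 39 + 473 + 307 + 58 = 1773
e = 1773 / (1773 + 365) = 1773 / 2138 = 0.8293
Estimated eligible among unknowns → 0.8293 × 245 = 203.18
Denom → 1773 + 203.18 = 1976.18
CON2 = 1466 / 1976.18 = 0.7418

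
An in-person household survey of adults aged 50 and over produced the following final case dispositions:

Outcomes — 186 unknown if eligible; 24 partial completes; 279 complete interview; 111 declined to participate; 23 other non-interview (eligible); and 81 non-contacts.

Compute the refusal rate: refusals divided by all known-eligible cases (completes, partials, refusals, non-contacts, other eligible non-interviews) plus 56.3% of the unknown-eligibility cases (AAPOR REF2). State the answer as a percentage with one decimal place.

17.8%

Top → 111
Eligible (known) → 279 + 24 + 111 + 81 + 23 = 518
Estimated eligible among unknowns → 0.5630 × 186 = 104.72
Base → 518 + 104.72 = 622.72
REF2 = 111 / 622.72 = 0.1783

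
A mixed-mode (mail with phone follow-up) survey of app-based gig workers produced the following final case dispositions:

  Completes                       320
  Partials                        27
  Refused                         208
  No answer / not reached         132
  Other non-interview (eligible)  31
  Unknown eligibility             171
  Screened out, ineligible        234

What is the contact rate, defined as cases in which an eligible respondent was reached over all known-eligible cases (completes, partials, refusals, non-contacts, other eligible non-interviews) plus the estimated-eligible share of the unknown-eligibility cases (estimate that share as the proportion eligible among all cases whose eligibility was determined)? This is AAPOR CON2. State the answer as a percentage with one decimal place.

Num → 320 + 27 + 208 + 31 = 586
Known eligible → 320 + 27 + 208 + 132 + 31 = 718
e = 718 / (718 + 234) = 718 / 952 = 0.7542
e × U → 0.7542 × 171 = 128.97
Denominator → 718 + 128.97 = 846.97
CON2 = 586 / 846.97 = 0.6919

69.2%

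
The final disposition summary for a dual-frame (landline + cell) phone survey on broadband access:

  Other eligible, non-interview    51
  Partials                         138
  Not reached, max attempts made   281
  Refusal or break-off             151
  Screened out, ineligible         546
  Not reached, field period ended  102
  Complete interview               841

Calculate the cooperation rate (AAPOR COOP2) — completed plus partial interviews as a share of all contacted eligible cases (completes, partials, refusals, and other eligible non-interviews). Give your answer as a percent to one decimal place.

82.9%

No answer / not reached = 102 + 281 = 383
Numerator → 841 + 138 = 979
Denominator → 841 + 138 + 151 + 51 = 1181
COOP2 = 979 / 1181 = 0.8290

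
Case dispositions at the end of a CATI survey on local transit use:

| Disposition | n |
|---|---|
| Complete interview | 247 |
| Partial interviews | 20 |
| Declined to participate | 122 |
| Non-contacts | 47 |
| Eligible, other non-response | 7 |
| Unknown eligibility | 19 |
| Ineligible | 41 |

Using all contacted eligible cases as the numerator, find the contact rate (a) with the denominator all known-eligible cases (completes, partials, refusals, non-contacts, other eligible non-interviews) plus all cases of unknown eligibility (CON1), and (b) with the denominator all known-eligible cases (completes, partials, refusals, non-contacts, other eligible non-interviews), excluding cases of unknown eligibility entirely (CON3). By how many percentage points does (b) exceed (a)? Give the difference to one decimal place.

3.7

Top = 247 + 20 + 122 + 7 = 396
Denominator = 247 + 20 + 122 + 47 + 7 + 19 = 462
CON1 = 396 / 462 = 0.8571
Denominator = 247 + 20 + 122 + 47 + 7 = 443
CON3 = 396 / 443 = 0.8939
Difference = 89.39 − 85.71 = 3.68 percentage points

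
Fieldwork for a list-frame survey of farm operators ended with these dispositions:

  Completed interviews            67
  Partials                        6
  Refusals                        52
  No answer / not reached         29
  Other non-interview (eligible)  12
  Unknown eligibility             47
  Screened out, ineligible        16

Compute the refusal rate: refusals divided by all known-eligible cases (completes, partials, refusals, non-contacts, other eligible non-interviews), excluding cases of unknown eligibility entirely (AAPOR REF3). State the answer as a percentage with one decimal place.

Num = 52
Base = 67 + 6 + 52 + 29 + 12 = 166
REF3 = 52 / 166 = 0.3133

31.3%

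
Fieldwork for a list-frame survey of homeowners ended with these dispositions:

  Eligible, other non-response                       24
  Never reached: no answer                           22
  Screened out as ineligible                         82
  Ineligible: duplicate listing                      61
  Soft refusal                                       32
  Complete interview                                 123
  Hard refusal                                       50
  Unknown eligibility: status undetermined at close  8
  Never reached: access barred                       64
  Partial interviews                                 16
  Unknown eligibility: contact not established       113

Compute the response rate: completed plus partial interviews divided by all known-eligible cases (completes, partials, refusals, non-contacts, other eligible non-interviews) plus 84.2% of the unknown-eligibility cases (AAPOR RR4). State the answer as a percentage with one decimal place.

Refusals = 50 + 32 = 82
Never reached = 22 + 64 = 86
Unknown eligibility = 113 + 8 = 121
Screened out, ineligible = 82 + 61 = 143
Top = 123 + 16 = 139
Determined eligible = 123 + 16 + 82 + 86 + 24 = 331
e × U = 0.8420 × 121 = 101.88
Denom = 331 + 101.88 = 432.88
RR4 = 139 / 432.88 = 0.3211

32.1%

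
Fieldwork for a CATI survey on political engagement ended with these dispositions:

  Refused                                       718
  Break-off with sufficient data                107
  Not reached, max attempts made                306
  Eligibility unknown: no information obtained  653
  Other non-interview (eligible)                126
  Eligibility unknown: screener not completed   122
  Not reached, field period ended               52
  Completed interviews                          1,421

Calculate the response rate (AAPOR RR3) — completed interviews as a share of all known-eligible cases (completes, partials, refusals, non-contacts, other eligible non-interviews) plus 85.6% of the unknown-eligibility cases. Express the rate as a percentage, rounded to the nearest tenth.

41.9%

No contact after all attempts = 52 + 306 = 358
Unknown if eligible = 122 + 653 = 775
Numerator = 1421
Known eligible = 1421 + 107 + 718 + 358 + 126 = 2730
Eligible share of unknowns = 0.8560 × 775 = 663.40
Denominator = 2730 + 663.40 = 3393.40
RR3 = 1421 / 3393.40 = 0.4188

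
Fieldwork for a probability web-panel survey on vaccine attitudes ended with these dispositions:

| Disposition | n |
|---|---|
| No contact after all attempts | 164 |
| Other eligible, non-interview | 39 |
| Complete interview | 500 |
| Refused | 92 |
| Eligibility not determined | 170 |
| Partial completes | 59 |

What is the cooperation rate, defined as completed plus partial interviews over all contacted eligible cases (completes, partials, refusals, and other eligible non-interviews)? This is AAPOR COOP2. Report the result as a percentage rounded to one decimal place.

Top → 500 + 59 = 559
Base → 500 + 59 + 92 + 39 = 690
COOP2 = 559 / 690 = 0.8101

81.0%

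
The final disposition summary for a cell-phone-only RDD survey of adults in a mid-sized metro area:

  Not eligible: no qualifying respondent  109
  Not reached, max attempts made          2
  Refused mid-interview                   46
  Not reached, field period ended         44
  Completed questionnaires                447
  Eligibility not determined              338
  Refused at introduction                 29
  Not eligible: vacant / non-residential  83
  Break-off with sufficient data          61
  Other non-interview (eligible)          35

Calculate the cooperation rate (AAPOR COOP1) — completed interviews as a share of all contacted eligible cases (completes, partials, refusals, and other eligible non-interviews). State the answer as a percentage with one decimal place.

Refusal or break-off = 29 + 46 = 75
Non-contacts = 44 + 2 = 46
Screened out, ineligible = 109 + 83 = 192
Num: 447
Denom: 447 + 61 + 75 + 35 = 618
COOP1 = 447 / 618 = 0.7233

72.3%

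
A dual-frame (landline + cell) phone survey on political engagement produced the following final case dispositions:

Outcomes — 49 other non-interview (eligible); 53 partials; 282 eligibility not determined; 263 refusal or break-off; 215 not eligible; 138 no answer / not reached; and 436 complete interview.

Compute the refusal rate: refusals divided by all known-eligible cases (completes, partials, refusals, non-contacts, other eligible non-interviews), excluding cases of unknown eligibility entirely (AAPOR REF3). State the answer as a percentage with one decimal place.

Numerator → 263
Base → 436 + 53 + 263 + 138 + 49 = 939
REF3 = 263 / 939 = 0.2801

28.0%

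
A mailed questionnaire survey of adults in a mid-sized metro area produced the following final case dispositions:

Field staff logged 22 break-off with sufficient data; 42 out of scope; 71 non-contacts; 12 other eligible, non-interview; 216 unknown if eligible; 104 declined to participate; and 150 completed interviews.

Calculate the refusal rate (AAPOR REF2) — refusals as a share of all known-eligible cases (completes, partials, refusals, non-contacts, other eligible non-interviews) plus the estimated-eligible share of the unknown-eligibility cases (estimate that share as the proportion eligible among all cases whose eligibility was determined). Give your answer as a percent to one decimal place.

18.8%

Num → 104
Determined eligible → 150 + 22 + 104 + 71 + 12 = 359
e = 359 / (359 + 42) = 359 / 401 = 0.8953
Estimated eligible among unknowns → 0.8953 × 216 = 193.38
Base → 359 + 193.38 = 552.38
REF2 = 104 / 552.38 = 0.1883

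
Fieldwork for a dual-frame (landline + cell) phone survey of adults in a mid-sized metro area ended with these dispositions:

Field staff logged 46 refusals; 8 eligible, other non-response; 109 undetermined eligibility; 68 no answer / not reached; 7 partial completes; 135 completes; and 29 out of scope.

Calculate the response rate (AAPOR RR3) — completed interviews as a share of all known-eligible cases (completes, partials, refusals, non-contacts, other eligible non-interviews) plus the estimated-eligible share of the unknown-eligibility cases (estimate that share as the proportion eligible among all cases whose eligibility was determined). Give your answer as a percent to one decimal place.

Numerator = 135
Determined eligible = 135 + 7 + 46 + 68 + 8 = 264
e = 264 / (264 + 29) = 264 / 293 = 0.9010
Estimated eligible among unknowns = 0.9010 × 109 = 98.21
Denom = 264 + 98.21 = 362.21
RR3 = 135 / 362.21 = 0.3727

37.3%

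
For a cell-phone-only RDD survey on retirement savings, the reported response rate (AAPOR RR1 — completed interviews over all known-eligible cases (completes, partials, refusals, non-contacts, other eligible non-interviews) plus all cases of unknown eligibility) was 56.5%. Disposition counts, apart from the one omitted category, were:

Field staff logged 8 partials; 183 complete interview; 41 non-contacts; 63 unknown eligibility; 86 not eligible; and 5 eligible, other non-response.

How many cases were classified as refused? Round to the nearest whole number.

24

RR1 = 183 / D = 0.565
D = 183 / 0.565 = 323.9
Other denominator terms total 300
refused = 323.9 − 300 ≈ 24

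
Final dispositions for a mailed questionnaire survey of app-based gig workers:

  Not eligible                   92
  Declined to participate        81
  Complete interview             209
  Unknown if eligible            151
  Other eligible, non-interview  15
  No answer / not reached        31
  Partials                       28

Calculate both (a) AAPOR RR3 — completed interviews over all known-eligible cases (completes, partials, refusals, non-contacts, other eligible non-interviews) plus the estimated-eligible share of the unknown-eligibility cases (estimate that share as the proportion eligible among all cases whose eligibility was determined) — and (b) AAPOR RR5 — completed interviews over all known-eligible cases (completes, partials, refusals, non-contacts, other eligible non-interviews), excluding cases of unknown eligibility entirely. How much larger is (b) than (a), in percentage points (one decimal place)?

14.3

Top = 209
Eligible (known) = 209 + 28 + 81 + 31 + 15 = 364
e = 364 / (364 + 92) = 364 / 456 = 0.7982
Eligible share of unknowns = 0.7982 × 151 = 120.53
Denominator = 364 + 120.53 = 484.53
RR3 = 209 / 484.53 = 0.4313
Denominator = 209 + 28 + 81 + 31 + 15 = 364
RR5 = 209 / 364 = 0.5742
Difference = 57.42 − 43.13 = 14.29 percentage points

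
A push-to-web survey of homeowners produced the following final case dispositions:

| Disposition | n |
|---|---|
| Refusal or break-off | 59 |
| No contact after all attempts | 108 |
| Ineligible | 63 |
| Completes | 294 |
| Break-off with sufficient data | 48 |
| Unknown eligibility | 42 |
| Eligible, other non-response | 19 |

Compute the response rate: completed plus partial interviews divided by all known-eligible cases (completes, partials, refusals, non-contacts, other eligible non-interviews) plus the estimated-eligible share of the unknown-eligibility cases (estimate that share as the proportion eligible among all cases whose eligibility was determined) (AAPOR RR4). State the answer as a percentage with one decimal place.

Top: 294 + 48 = 342
Determined eligible: 294 + 48 + 59 + 108 + 19 = 528
e = 528 / (528 + 63) = 528 / 591 = 0.8934
Estimated eligible among unknowns: 0.8934 × 42 = 37.52
Denom: 528 + 37.52 = 565.52
RR4 = 342 / 565.52 = 0.6048

60.5%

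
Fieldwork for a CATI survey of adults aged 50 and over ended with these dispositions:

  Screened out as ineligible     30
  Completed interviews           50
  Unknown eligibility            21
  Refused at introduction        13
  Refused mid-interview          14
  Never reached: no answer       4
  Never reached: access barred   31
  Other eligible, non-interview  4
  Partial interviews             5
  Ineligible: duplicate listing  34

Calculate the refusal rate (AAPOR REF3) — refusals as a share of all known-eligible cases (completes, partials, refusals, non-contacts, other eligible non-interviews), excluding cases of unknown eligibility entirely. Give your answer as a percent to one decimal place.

22.3%

Refused = 13 + 14 = 27
No contact after all attempts = 4 + 31 = 35
Ineligible = 30 + 34 = 64
Top → 27
Denom → 50 + 5 + 27 + 35 + 4 = 121
REF3 = 27 / 121 = 0.2231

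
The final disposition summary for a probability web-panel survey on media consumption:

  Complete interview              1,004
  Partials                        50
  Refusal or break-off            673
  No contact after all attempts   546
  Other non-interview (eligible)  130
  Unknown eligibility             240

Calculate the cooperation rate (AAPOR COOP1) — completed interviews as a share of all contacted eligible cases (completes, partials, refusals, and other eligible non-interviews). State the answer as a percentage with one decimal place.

Numerator: 1004
Base: 1004 + 50 + 673 + 130 = 1857
COOP1 = 1004 / 1857 = 0.5407

54.1%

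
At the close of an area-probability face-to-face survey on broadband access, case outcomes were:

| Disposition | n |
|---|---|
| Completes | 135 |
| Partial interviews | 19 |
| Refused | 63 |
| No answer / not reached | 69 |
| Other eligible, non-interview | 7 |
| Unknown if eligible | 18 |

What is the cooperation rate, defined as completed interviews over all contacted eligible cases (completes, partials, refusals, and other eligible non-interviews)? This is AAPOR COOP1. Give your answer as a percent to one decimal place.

60.3%

Top: 135
Base: 135 + 19 + 63 + 7 = 224
COOP1 = 135 / 224 = 0.6027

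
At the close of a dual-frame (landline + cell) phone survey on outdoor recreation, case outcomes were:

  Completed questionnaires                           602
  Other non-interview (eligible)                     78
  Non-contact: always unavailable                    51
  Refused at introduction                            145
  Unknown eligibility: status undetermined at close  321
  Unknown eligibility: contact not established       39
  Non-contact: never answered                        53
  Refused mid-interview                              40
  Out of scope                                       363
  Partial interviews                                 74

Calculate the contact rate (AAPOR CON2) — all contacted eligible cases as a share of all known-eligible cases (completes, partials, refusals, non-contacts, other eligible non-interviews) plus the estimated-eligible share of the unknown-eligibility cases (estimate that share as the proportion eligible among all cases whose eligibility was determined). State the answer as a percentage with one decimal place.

Refused = 145 + 40 = 185
No contact after all attempts = 53 + 51 = 104
Unknown eligibility = 39 + 321 = 360
Top: 602 + 74 + 185 + 78 = 939
Determined eligible: 602 + 74 + 185 + 104 + 78 = 1043
e = 1043 / (1043 + 363) = 1043 / 1406 = 0.7418
Eligible share of unknowns: 0.7418 × 360 = 267.05
Denom: 1043 + 267.05 = 1310.05
CON2 = 939 / 1310.05 = 0.7168

71.7%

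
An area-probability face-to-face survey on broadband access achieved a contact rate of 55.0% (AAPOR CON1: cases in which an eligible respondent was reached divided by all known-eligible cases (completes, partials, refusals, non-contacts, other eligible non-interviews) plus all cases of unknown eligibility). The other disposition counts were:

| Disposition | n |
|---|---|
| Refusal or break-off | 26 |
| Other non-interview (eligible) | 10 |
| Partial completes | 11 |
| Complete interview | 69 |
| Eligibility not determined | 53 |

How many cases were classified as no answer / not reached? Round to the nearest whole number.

Numerator: 69 + 11 + 26 + 10 = 116
CON1 = 116 / D = 0.550
D = 116 / 0.550 = 210.9
Remaining denominator categories sum to 169
no answer / not reached = 210.9 − 169 ≈ 42

42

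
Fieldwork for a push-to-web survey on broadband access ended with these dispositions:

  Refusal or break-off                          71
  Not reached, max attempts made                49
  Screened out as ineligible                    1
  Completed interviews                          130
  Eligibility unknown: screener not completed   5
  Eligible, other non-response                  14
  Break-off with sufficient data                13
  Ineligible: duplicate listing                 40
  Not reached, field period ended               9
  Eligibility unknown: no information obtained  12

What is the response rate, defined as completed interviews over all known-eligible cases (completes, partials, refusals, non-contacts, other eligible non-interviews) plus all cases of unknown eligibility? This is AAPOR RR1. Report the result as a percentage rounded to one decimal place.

42.9%

No contact after all attempts = 9 + 49 = 58
Unknown eligibility = 5 + 12 = 17
Out of scope = 1 + 40 = 41
Num → 130
Base → 130 + 13 + 71 + 58 + 14 + 17 = 303
RR1 = 130 / 303 = 0.4290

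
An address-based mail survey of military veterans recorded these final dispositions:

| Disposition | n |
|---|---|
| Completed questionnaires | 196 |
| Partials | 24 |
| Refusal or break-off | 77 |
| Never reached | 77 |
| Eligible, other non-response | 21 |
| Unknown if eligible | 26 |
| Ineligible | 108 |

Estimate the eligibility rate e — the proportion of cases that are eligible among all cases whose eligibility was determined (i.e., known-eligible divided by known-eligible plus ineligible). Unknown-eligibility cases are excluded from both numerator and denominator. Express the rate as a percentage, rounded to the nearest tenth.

78.5%

Eligible (known) → 196 + 24 + 77 + 77 + 21 = 395
e = 395 / (395 + 108) = 395 / 503 = 0.7853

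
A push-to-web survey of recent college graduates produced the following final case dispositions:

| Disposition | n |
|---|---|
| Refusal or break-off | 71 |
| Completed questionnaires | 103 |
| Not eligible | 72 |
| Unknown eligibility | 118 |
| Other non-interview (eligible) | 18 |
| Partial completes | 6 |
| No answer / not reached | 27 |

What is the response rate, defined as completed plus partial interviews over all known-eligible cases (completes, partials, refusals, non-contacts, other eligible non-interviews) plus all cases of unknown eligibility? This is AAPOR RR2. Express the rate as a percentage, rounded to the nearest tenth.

31.8%

Numerator → 103 + 6 = 109
Base → 103 + 6 + 71 + 27 + 18 + 118 = 343
RR2 = 109 / 343 = 0.3178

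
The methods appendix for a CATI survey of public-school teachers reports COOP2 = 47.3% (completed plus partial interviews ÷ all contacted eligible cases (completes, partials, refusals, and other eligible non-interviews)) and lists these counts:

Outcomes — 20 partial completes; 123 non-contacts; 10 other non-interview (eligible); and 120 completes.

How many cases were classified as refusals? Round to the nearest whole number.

Numerator = 120 + 20 = 140
COOP2 = 140 / D = 0.473
D = 140 / 0.473 = 296.0
Remaining denominator categories sum to 150
refusals = 296.0 − 150 ≈ 146

146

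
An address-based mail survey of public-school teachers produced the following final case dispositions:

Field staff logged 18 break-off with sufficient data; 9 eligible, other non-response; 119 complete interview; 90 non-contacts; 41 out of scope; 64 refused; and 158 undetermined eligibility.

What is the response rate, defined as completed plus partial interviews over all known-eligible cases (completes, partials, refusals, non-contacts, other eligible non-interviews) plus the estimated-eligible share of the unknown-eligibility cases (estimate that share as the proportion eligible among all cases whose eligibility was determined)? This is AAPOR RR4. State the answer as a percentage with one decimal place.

Top → 119 + 18 = 137
Known eligible → 119 + 18 + 64 + 90 + 9 = 300
e = 300 / (300 + 41) = 300 / 341 = 0.8798
Eligible share of unknowns → 0.8798 × 158 = 139.01
Denom → 300 + 139.01 = 439.01
RR4 = 137 / 439.01 = 0.3121

31.2%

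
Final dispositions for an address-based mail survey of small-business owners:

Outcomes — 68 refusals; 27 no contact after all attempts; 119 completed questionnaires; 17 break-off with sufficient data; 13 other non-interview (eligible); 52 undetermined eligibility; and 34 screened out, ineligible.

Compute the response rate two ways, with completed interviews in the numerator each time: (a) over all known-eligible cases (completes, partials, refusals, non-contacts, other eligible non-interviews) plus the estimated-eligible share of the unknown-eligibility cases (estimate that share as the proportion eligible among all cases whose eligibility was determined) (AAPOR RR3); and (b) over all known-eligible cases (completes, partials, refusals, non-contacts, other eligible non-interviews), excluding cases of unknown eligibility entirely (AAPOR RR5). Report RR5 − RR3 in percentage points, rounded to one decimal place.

Numerator → 119
Eligible (known) → 119 + 17 + 68 + 27 + 13 = 244
e = 244 / (244 + 34) = 244 / 278 = 0.8777
Eligible share of unknowns → 0.8777 × 52 = 45.64
Base → 244 + 45.64 = 289.64
RR3 = 119 / 289.64 = 0.4109
Base → 119 + 17 + 68 + 27 + 13 = 244
RR5 = 119 / 244 = 0.4877
Difference = 48.77 − 41.09 = 7.68 percentage points

7.7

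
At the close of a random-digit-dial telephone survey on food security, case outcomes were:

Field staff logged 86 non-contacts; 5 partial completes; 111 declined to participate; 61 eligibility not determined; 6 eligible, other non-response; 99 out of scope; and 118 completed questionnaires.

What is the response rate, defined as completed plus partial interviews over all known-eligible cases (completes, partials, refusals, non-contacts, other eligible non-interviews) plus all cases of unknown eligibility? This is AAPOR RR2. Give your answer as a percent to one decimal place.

Top = 118 + 5 = 123
Denominator = 118 + 5 + 111 + 86 + 6 + 61 = 387
RR2 = 123 / 387 = 0.3178

31.8%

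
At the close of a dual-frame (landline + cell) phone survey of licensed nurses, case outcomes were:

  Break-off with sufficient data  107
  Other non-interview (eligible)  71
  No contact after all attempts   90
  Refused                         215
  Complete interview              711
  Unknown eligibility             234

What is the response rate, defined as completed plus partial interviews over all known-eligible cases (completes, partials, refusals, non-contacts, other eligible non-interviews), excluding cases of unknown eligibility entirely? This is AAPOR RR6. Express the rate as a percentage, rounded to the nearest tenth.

Top: 711 + 107 = 818
Denom: 711 + 107 + 215 + 90 + 71 = 1194
RR6 = 818 / 1194 = 0.6851

68.5%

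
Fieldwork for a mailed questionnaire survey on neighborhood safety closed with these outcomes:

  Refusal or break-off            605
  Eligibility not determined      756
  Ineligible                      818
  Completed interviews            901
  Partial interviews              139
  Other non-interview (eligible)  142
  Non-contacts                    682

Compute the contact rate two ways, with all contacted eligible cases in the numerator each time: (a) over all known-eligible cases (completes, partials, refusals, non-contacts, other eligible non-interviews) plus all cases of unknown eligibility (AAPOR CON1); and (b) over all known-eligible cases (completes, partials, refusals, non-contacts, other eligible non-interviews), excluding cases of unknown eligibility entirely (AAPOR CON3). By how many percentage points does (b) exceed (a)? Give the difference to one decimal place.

17.0

Numerator → 901 + 139 + 605 + 142 = 1787
Denominator → 901 + 139 + 605 + 682 + 142 + 756 = 3225
CON1 = 1787 / 3225 = 0.5541
Denominator → 901 + 139 + 605 + 682 + 142 = 2469
CON3 = 1787 / 2469 = 0.7238
Difference = 72.38 − 55.41 = 16.97 percentage points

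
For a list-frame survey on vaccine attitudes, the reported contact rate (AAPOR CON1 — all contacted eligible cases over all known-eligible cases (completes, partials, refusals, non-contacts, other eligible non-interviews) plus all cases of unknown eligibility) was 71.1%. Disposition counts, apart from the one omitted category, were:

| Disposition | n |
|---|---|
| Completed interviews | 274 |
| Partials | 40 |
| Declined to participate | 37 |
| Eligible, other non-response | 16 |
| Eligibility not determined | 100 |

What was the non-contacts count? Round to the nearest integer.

49

Num = 274 + 40 + 37 + 16 = 367
CON1 = 367 / D = 0.711
D = 367 / 0.711 = 516.2
Rest of base = 467
non-contacts = 516.2 − 467 ≈ 49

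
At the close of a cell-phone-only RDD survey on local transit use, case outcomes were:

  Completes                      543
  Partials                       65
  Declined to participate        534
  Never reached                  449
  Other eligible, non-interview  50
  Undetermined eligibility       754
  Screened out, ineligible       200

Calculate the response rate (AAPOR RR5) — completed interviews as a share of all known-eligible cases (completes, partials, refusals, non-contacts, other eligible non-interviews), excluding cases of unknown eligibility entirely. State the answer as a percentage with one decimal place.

33.1%

Top → 543
Denom → 543 + 65 + 534 + 449 + 50 = 1641
RR5 = 543 / 1641 = 0.3309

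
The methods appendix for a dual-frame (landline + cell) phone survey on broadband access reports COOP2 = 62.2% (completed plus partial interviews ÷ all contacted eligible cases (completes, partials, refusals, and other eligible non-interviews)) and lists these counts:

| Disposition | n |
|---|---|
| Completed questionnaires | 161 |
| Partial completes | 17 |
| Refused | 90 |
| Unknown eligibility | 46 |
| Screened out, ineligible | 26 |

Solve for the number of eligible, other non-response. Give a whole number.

18

Numerator → 161 + 17 = 178
COOP2 = 178 / D = 0.622
D = 178 / 0.622 = 286.2
Other denominator terms total 268
eligible, other non-response = 286.2 − 268 ≈ 18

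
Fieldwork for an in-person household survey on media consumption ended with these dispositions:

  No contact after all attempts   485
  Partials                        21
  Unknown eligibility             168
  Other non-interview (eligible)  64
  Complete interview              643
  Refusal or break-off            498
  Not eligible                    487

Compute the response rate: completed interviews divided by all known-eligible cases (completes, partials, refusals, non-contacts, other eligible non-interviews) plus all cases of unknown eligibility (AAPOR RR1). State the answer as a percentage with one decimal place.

34.2%

Top: 643
Denominator: 643 + 21 + 498 + 485 + 64 + 168 = 1879
RR1 = 643 / 1879 = 0.3422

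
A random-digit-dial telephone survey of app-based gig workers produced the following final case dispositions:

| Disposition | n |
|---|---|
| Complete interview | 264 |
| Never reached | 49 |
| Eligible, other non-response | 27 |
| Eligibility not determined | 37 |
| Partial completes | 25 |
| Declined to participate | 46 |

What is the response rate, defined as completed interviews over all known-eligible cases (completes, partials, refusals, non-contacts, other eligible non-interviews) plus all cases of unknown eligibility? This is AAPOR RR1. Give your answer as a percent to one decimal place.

58.9%

Num: 264
Denom: 264 + 25 + 46 + 49 + 27 + 37 = 448
RR1 = 264 / 448 = 0.5893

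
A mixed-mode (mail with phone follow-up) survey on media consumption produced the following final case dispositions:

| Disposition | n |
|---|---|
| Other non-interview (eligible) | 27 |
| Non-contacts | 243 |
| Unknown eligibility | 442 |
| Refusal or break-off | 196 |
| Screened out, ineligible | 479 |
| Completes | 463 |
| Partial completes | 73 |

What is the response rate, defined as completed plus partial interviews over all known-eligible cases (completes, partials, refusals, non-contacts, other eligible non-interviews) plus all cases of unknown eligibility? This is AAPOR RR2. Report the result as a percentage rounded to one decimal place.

Top → 463 + 73 = 536
Denom → 463 + 73 + 196 + 243 + 27 + 442 = 1444
RR2 = 536 / 1444 = 0.3712

37.1%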